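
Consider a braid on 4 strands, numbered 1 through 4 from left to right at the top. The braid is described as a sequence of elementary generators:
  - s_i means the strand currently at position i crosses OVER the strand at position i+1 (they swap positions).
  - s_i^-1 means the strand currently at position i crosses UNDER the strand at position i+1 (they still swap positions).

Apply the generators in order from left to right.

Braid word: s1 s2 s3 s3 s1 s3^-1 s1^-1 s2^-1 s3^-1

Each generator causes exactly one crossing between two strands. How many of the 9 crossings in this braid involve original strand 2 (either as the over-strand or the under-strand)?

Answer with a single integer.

Answer: 3

Derivation:
Gen 1: crossing 1x2. Involves strand 2? yes. Count so far: 1
Gen 2: crossing 1x3. Involves strand 2? no. Count so far: 1
Gen 3: crossing 1x4. Involves strand 2? no. Count so far: 1
Gen 4: crossing 4x1. Involves strand 2? no. Count so far: 1
Gen 5: crossing 2x3. Involves strand 2? yes. Count so far: 2
Gen 6: crossing 1x4. Involves strand 2? no. Count so far: 2
Gen 7: crossing 3x2. Involves strand 2? yes. Count so far: 3
Gen 8: crossing 3x4. Involves strand 2? no. Count so far: 3
Gen 9: crossing 3x1. Involves strand 2? no. Count so far: 3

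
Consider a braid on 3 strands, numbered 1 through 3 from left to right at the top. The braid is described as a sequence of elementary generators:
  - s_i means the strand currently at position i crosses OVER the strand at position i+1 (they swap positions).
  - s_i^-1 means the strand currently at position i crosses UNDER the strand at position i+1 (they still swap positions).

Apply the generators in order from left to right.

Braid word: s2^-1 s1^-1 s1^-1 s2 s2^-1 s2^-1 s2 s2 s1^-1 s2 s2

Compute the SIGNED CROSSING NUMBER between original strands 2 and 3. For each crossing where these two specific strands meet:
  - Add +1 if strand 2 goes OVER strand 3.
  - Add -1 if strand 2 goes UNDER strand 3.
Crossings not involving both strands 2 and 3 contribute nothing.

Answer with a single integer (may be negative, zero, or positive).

Answer: -2

Derivation:
Gen 1: 2 under 3. Both 2&3? yes. Contrib: -1. Sum: -1
Gen 2: crossing 1x3. Both 2&3? no. Sum: -1
Gen 3: crossing 3x1. Both 2&3? no. Sum: -1
Gen 4: 3 over 2. Both 2&3? yes. Contrib: -1. Sum: -2
Gen 5: 2 under 3. Both 2&3? yes. Contrib: -1. Sum: -3
Gen 6: 3 under 2. Both 2&3? yes. Contrib: +1. Sum: -2
Gen 7: 2 over 3. Both 2&3? yes. Contrib: +1. Sum: -1
Gen 8: 3 over 2. Both 2&3? yes. Contrib: -1. Sum: -2
Gen 9: crossing 1x2. Both 2&3? no. Sum: -2
Gen 10: crossing 1x3. Both 2&3? no. Sum: -2
Gen 11: crossing 3x1. Both 2&3? no. Sum: -2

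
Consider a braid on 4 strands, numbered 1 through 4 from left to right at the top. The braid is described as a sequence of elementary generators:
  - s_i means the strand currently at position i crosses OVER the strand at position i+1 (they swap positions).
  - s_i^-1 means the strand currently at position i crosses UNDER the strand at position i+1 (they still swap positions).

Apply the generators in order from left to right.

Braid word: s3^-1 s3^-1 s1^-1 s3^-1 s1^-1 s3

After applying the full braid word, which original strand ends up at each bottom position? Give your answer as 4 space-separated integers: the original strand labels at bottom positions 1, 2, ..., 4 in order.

Gen 1 (s3^-1): strand 3 crosses under strand 4. Perm now: [1 2 4 3]
Gen 2 (s3^-1): strand 4 crosses under strand 3. Perm now: [1 2 3 4]
Gen 3 (s1^-1): strand 1 crosses under strand 2. Perm now: [2 1 3 4]
Gen 4 (s3^-1): strand 3 crosses under strand 4. Perm now: [2 1 4 3]
Gen 5 (s1^-1): strand 2 crosses under strand 1. Perm now: [1 2 4 3]
Gen 6 (s3): strand 4 crosses over strand 3. Perm now: [1 2 3 4]

Answer: 1 2 3 4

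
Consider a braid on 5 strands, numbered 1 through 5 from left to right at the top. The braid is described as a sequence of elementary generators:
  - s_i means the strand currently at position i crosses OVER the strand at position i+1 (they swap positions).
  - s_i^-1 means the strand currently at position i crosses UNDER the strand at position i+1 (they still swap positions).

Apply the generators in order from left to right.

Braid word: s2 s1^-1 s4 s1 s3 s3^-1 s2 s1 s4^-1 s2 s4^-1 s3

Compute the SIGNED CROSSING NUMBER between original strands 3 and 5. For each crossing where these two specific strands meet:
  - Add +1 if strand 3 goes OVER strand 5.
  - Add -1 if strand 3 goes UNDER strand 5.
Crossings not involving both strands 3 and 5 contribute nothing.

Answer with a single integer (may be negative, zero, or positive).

Answer: 0

Derivation:
Gen 1: crossing 2x3. Both 3&5? no. Sum: 0
Gen 2: crossing 1x3. Both 3&5? no. Sum: 0
Gen 3: crossing 4x5. Both 3&5? no. Sum: 0
Gen 4: crossing 3x1. Both 3&5? no. Sum: 0
Gen 5: crossing 2x5. Both 3&5? no. Sum: 0
Gen 6: crossing 5x2. Both 3&5? no. Sum: 0
Gen 7: crossing 3x2. Both 3&5? no. Sum: 0
Gen 8: crossing 1x2. Both 3&5? no. Sum: 0
Gen 9: crossing 5x4. Both 3&5? no. Sum: 0
Gen 10: crossing 1x3. Both 3&5? no. Sum: 0
Gen 11: crossing 4x5. Both 3&5? no. Sum: 0
Gen 12: crossing 1x5. Both 3&5? no. Sum: 0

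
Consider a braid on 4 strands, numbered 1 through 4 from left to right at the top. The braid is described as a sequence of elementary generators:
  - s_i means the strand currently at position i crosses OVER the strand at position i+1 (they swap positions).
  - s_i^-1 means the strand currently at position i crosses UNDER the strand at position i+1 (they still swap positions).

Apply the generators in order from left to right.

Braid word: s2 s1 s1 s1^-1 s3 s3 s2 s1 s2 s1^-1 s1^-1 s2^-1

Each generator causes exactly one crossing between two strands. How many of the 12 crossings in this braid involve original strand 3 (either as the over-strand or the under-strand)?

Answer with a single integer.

Gen 1: crossing 2x3. Involves strand 3? yes. Count so far: 1
Gen 2: crossing 1x3. Involves strand 3? yes. Count so far: 2
Gen 3: crossing 3x1. Involves strand 3? yes. Count so far: 3
Gen 4: crossing 1x3. Involves strand 3? yes. Count so far: 4
Gen 5: crossing 2x4. Involves strand 3? no. Count so far: 4
Gen 6: crossing 4x2. Involves strand 3? no. Count so far: 4
Gen 7: crossing 1x2. Involves strand 3? no. Count so far: 4
Gen 8: crossing 3x2. Involves strand 3? yes. Count so far: 5
Gen 9: crossing 3x1. Involves strand 3? yes. Count so far: 6
Gen 10: crossing 2x1. Involves strand 3? no. Count so far: 6
Gen 11: crossing 1x2. Involves strand 3? no. Count so far: 6
Gen 12: crossing 1x3. Involves strand 3? yes. Count so far: 7

Answer: 7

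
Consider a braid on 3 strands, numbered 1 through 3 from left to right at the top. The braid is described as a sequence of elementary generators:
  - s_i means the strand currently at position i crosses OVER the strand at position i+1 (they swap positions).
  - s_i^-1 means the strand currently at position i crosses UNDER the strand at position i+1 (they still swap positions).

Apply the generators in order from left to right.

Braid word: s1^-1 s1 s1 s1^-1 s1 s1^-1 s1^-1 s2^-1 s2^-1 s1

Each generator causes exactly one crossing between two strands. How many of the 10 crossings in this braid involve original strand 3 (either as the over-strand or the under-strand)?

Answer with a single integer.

Gen 1: crossing 1x2. Involves strand 3? no. Count so far: 0
Gen 2: crossing 2x1. Involves strand 3? no. Count so far: 0
Gen 3: crossing 1x2. Involves strand 3? no. Count so far: 0
Gen 4: crossing 2x1. Involves strand 3? no. Count so far: 0
Gen 5: crossing 1x2. Involves strand 3? no. Count so far: 0
Gen 6: crossing 2x1. Involves strand 3? no. Count so far: 0
Gen 7: crossing 1x2. Involves strand 3? no. Count so far: 0
Gen 8: crossing 1x3. Involves strand 3? yes. Count so far: 1
Gen 9: crossing 3x1. Involves strand 3? yes. Count so far: 2
Gen 10: crossing 2x1. Involves strand 3? no. Count so far: 2

Answer: 2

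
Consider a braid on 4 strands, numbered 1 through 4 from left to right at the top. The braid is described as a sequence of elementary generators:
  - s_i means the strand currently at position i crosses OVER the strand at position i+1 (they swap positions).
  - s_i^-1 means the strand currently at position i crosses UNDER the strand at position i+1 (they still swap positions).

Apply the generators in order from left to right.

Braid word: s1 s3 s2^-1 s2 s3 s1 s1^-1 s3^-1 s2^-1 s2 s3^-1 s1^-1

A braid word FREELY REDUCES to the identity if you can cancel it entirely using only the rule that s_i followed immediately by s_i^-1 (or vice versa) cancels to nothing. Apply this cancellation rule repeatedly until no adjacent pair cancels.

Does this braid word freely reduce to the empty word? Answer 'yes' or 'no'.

Gen 1 (s1): push. Stack: [s1]
Gen 2 (s3): push. Stack: [s1 s3]
Gen 3 (s2^-1): push. Stack: [s1 s3 s2^-1]
Gen 4 (s2): cancels prior s2^-1. Stack: [s1 s3]
Gen 5 (s3): push. Stack: [s1 s3 s3]
Gen 6 (s1): push. Stack: [s1 s3 s3 s1]
Gen 7 (s1^-1): cancels prior s1. Stack: [s1 s3 s3]
Gen 8 (s3^-1): cancels prior s3. Stack: [s1 s3]
Gen 9 (s2^-1): push. Stack: [s1 s3 s2^-1]
Gen 10 (s2): cancels prior s2^-1. Stack: [s1 s3]
Gen 11 (s3^-1): cancels prior s3. Stack: [s1]
Gen 12 (s1^-1): cancels prior s1. Stack: []
Reduced word: (empty)

Answer: yes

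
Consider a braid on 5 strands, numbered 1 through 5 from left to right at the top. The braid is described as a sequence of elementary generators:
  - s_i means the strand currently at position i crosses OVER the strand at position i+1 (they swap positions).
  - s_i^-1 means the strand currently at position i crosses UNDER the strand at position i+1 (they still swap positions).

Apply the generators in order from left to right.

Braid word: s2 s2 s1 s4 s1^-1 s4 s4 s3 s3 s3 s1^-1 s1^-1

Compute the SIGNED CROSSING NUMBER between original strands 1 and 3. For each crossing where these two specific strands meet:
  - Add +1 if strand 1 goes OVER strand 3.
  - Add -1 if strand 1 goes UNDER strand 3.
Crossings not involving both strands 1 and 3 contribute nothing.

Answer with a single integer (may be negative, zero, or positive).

Answer: 0

Derivation:
Gen 1: crossing 2x3. Both 1&3? no. Sum: 0
Gen 2: crossing 3x2. Both 1&3? no. Sum: 0
Gen 3: crossing 1x2. Both 1&3? no. Sum: 0
Gen 4: crossing 4x5. Both 1&3? no. Sum: 0
Gen 5: crossing 2x1. Both 1&3? no. Sum: 0
Gen 6: crossing 5x4. Both 1&3? no. Sum: 0
Gen 7: crossing 4x5. Both 1&3? no. Sum: 0
Gen 8: crossing 3x5. Both 1&3? no. Sum: 0
Gen 9: crossing 5x3. Both 1&3? no. Sum: 0
Gen 10: crossing 3x5. Both 1&3? no. Sum: 0
Gen 11: crossing 1x2. Both 1&3? no. Sum: 0
Gen 12: crossing 2x1. Both 1&3? no. Sum: 0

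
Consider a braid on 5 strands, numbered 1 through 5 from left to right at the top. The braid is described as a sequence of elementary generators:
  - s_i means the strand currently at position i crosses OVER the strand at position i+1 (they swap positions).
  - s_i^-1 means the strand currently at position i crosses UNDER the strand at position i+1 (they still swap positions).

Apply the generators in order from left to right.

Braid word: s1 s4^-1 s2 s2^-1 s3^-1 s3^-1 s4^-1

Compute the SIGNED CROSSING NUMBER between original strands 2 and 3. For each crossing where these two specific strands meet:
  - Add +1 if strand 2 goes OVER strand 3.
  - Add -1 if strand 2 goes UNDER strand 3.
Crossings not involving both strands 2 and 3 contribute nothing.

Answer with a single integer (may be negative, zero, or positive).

Answer: 0

Derivation:
Gen 1: crossing 1x2. Both 2&3? no. Sum: 0
Gen 2: crossing 4x5. Both 2&3? no. Sum: 0
Gen 3: crossing 1x3. Both 2&3? no. Sum: 0
Gen 4: crossing 3x1. Both 2&3? no. Sum: 0
Gen 5: crossing 3x5. Both 2&3? no. Sum: 0
Gen 6: crossing 5x3. Both 2&3? no. Sum: 0
Gen 7: crossing 5x4. Both 2&3? no. Sum: 0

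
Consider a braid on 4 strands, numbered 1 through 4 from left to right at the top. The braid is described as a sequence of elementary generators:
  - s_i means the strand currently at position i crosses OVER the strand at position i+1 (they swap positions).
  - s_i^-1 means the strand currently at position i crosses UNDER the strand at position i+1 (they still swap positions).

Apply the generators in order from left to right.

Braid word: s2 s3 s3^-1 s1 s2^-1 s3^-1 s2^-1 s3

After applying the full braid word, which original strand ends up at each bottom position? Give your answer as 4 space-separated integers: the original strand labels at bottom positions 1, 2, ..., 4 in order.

Gen 1 (s2): strand 2 crosses over strand 3. Perm now: [1 3 2 4]
Gen 2 (s3): strand 2 crosses over strand 4. Perm now: [1 3 4 2]
Gen 3 (s3^-1): strand 4 crosses under strand 2. Perm now: [1 3 2 4]
Gen 4 (s1): strand 1 crosses over strand 3. Perm now: [3 1 2 4]
Gen 5 (s2^-1): strand 1 crosses under strand 2. Perm now: [3 2 1 4]
Gen 6 (s3^-1): strand 1 crosses under strand 4. Perm now: [3 2 4 1]
Gen 7 (s2^-1): strand 2 crosses under strand 4. Perm now: [3 4 2 1]
Gen 8 (s3): strand 2 crosses over strand 1. Perm now: [3 4 1 2]

Answer: 3 4 1 2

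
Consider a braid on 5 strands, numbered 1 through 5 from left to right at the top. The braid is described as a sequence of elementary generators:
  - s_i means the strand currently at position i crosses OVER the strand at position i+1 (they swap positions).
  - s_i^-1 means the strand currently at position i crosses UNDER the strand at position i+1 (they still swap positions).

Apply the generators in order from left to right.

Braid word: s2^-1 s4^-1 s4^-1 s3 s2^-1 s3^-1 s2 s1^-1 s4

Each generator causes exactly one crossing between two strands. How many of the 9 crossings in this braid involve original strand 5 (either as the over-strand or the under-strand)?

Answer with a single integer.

Answer: 3

Derivation:
Gen 1: crossing 2x3. Involves strand 5? no. Count so far: 0
Gen 2: crossing 4x5. Involves strand 5? yes. Count so far: 1
Gen 3: crossing 5x4. Involves strand 5? yes. Count so far: 2
Gen 4: crossing 2x4. Involves strand 5? no. Count so far: 2
Gen 5: crossing 3x4. Involves strand 5? no. Count so far: 2
Gen 6: crossing 3x2. Involves strand 5? no. Count so far: 2
Gen 7: crossing 4x2. Involves strand 5? no. Count so far: 2
Gen 8: crossing 1x2. Involves strand 5? no. Count so far: 2
Gen 9: crossing 3x5. Involves strand 5? yes. Count so far: 3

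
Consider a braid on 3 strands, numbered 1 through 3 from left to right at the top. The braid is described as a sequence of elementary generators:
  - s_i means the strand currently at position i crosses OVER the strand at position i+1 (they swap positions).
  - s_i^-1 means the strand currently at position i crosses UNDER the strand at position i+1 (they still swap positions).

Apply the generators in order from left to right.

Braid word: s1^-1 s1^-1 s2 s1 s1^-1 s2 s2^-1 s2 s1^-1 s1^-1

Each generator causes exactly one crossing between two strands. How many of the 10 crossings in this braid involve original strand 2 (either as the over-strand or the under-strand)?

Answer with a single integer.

Answer: 8

Derivation:
Gen 1: crossing 1x2. Involves strand 2? yes. Count so far: 1
Gen 2: crossing 2x1. Involves strand 2? yes. Count so far: 2
Gen 3: crossing 2x3. Involves strand 2? yes. Count so far: 3
Gen 4: crossing 1x3. Involves strand 2? no. Count so far: 3
Gen 5: crossing 3x1. Involves strand 2? no. Count so far: 3
Gen 6: crossing 3x2. Involves strand 2? yes. Count so far: 4
Gen 7: crossing 2x3. Involves strand 2? yes. Count so far: 5
Gen 8: crossing 3x2. Involves strand 2? yes. Count so far: 6
Gen 9: crossing 1x2. Involves strand 2? yes. Count so far: 7
Gen 10: crossing 2x1. Involves strand 2? yes. Count so far: 8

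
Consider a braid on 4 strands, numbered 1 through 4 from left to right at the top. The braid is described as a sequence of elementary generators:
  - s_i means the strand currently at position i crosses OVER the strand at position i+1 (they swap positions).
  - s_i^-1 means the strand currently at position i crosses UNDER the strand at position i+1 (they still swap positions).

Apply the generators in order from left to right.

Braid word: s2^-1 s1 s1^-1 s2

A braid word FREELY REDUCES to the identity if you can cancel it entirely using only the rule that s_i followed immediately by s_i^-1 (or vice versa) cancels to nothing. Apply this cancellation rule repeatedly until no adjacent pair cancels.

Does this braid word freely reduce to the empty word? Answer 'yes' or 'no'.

Answer: yes

Derivation:
Gen 1 (s2^-1): push. Stack: [s2^-1]
Gen 2 (s1): push. Stack: [s2^-1 s1]
Gen 3 (s1^-1): cancels prior s1. Stack: [s2^-1]
Gen 4 (s2): cancels prior s2^-1. Stack: []
Reduced word: (empty)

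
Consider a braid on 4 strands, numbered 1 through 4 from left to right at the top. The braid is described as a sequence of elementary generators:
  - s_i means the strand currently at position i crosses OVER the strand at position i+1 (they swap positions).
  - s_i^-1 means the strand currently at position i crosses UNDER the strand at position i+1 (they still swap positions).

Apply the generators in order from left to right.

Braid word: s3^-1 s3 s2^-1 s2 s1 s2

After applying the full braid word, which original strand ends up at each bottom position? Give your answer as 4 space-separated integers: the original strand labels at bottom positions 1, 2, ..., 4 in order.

Gen 1 (s3^-1): strand 3 crosses under strand 4. Perm now: [1 2 4 3]
Gen 2 (s3): strand 4 crosses over strand 3. Perm now: [1 2 3 4]
Gen 3 (s2^-1): strand 2 crosses under strand 3. Perm now: [1 3 2 4]
Gen 4 (s2): strand 3 crosses over strand 2. Perm now: [1 2 3 4]
Gen 5 (s1): strand 1 crosses over strand 2. Perm now: [2 1 3 4]
Gen 6 (s2): strand 1 crosses over strand 3. Perm now: [2 3 1 4]

Answer: 2 3 1 4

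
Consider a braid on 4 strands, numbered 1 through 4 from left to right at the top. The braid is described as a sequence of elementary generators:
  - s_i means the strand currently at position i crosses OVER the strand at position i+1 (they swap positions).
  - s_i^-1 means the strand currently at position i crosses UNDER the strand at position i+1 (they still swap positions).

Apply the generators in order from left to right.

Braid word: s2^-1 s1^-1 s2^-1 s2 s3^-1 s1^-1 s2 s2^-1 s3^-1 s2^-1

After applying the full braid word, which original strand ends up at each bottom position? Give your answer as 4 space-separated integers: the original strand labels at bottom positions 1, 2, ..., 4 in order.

Gen 1 (s2^-1): strand 2 crosses under strand 3. Perm now: [1 3 2 4]
Gen 2 (s1^-1): strand 1 crosses under strand 3. Perm now: [3 1 2 4]
Gen 3 (s2^-1): strand 1 crosses under strand 2. Perm now: [3 2 1 4]
Gen 4 (s2): strand 2 crosses over strand 1. Perm now: [3 1 2 4]
Gen 5 (s3^-1): strand 2 crosses under strand 4. Perm now: [3 1 4 2]
Gen 6 (s1^-1): strand 3 crosses under strand 1. Perm now: [1 3 4 2]
Gen 7 (s2): strand 3 crosses over strand 4. Perm now: [1 4 3 2]
Gen 8 (s2^-1): strand 4 crosses under strand 3. Perm now: [1 3 4 2]
Gen 9 (s3^-1): strand 4 crosses under strand 2. Perm now: [1 3 2 4]
Gen 10 (s2^-1): strand 3 crosses under strand 2. Perm now: [1 2 3 4]

Answer: 1 2 3 4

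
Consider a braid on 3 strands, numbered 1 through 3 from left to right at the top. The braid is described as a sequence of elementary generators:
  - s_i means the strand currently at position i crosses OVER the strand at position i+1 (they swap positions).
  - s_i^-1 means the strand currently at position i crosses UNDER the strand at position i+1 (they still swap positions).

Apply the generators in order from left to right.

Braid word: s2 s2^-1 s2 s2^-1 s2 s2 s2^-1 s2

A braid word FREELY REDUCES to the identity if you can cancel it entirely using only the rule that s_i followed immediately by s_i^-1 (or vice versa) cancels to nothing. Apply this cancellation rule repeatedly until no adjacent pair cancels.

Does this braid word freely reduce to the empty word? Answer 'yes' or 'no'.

Answer: no

Derivation:
Gen 1 (s2): push. Stack: [s2]
Gen 2 (s2^-1): cancels prior s2. Stack: []
Gen 3 (s2): push. Stack: [s2]
Gen 4 (s2^-1): cancels prior s2. Stack: []
Gen 5 (s2): push. Stack: [s2]
Gen 6 (s2): push. Stack: [s2 s2]
Gen 7 (s2^-1): cancels prior s2. Stack: [s2]
Gen 8 (s2): push. Stack: [s2 s2]
Reduced word: s2 s2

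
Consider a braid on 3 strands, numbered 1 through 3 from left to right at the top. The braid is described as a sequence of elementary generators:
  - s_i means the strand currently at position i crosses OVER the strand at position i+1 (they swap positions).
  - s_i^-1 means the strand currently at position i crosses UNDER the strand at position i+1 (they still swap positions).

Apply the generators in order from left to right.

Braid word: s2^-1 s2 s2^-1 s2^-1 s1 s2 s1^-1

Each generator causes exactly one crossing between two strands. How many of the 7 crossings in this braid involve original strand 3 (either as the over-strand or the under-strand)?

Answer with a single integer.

Gen 1: crossing 2x3. Involves strand 3? yes. Count so far: 1
Gen 2: crossing 3x2. Involves strand 3? yes. Count so far: 2
Gen 3: crossing 2x3. Involves strand 3? yes. Count so far: 3
Gen 4: crossing 3x2. Involves strand 3? yes. Count so far: 4
Gen 5: crossing 1x2. Involves strand 3? no. Count so far: 4
Gen 6: crossing 1x3. Involves strand 3? yes. Count so far: 5
Gen 7: crossing 2x3. Involves strand 3? yes. Count so far: 6

Answer: 6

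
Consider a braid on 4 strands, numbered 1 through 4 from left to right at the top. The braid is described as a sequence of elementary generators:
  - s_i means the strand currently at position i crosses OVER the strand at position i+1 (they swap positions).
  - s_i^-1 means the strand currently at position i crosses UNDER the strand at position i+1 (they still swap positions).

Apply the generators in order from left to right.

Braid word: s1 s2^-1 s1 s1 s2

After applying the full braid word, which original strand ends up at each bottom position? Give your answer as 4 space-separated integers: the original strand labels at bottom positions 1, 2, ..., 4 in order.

Gen 1 (s1): strand 1 crosses over strand 2. Perm now: [2 1 3 4]
Gen 2 (s2^-1): strand 1 crosses under strand 3. Perm now: [2 3 1 4]
Gen 3 (s1): strand 2 crosses over strand 3. Perm now: [3 2 1 4]
Gen 4 (s1): strand 3 crosses over strand 2. Perm now: [2 3 1 4]
Gen 5 (s2): strand 3 crosses over strand 1. Perm now: [2 1 3 4]

Answer: 2 1 3 4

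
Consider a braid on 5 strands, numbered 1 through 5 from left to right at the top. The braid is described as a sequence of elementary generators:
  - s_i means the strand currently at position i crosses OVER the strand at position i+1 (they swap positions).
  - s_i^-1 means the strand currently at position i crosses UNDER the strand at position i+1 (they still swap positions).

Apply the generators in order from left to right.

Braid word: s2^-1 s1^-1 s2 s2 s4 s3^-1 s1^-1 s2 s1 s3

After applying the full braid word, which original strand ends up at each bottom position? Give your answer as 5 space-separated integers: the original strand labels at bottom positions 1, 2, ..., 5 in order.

Gen 1 (s2^-1): strand 2 crosses under strand 3. Perm now: [1 3 2 4 5]
Gen 2 (s1^-1): strand 1 crosses under strand 3. Perm now: [3 1 2 4 5]
Gen 3 (s2): strand 1 crosses over strand 2. Perm now: [3 2 1 4 5]
Gen 4 (s2): strand 2 crosses over strand 1. Perm now: [3 1 2 4 5]
Gen 5 (s4): strand 4 crosses over strand 5. Perm now: [3 1 2 5 4]
Gen 6 (s3^-1): strand 2 crosses under strand 5. Perm now: [3 1 5 2 4]
Gen 7 (s1^-1): strand 3 crosses under strand 1. Perm now: [1 3 5 2 4]
Gen 8 (s2): strand 3 crosses over strand 5. Perm now: [1 5 3 2 4]
Gen 9 (s1): strand 1 crosses over strand 5. Perm now: [5 1 3 2 4]
Gen 10 (s3): strand 3 crosses over strand 2. Perm now: [5 1 2 3 4]

Answer: 5 1 2 3 4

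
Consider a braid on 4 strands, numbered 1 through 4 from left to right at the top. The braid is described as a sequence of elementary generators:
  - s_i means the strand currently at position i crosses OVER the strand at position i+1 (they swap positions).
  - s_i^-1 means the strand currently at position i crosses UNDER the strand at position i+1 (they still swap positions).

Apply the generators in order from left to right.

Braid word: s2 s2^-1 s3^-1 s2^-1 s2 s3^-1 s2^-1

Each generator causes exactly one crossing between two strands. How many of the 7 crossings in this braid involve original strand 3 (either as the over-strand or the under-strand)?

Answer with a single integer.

Answer: 5

Derivation:
Gen 1: crossing 2x3. Involves strand 3? yes. Count so far: 1
Gen 2: crossing 3x2. Involves strand 3? yes. Count so far: 2
Gen 3: crossing 3x4. Involves strand 3? yes. Count so far: 3
Gen 4: crossing 2x4. Involves strand 3? no. Count so far: 3
Gen 5: crossing 4x2. Involves strand 3? no. Count so far: 3
Gen 6: crossing 4x3. Involves strand 3? yes. Count so far: 4
Gen 7: crossing 2x3. Involves strand 3? yes. Count so far: 5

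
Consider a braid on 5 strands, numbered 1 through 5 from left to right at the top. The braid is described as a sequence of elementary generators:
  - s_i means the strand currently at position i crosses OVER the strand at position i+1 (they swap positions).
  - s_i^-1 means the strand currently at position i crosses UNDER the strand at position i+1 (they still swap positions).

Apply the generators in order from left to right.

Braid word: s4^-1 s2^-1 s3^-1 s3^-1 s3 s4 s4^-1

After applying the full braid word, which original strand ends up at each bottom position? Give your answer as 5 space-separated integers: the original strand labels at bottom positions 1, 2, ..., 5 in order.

Answer: 1 3 5 2 4

Derivation:
Gen 1 (s4^-1): strand 4 crosses under strand 5. Perm now: [1 2 3 5 4]
Gen 2 (s2^-1): strand 2 crosses under strand 3. Perm now: [1 3 2 5 4]
Gen 3 (s3^-1): strand 2 crosses under strand 5. Perm now: [1 3 5 2 4]
Gen 4 (s3^-1): strand 5 crosses under strand 2. Perm now: [1 3 2 5 4]
Gen 5 (s3): strand 2 crosses over strand 5. Perm now: [1 3 5 2 4]
Gen 6 (s4): strand 2 crosses over strand 4. Perm now: [1 3 5 4 2]
Gen 7 (s4^-1): strand 4 crosses under strand 2. Perm now: [1 3 5 2 4]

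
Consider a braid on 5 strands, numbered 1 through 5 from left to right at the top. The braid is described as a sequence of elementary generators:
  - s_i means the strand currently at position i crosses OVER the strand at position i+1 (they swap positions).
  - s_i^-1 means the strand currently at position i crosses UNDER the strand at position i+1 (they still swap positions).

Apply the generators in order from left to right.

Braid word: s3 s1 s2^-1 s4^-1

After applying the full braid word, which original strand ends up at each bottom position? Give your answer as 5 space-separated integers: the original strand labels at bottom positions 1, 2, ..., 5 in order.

Gen 1 (s3): strand 3 crosses over strand 4. Perm now: [1 2 4 3 5]
Gen 2 (s1): strand 1 crosses over strand 2. Perm now: [2 1 4 3 5]
Gen 3 (s2^-1): strand 1 crosses under strand 4. Perm now: [2 4 1 3 5]
Gen 4 (s4^-1): strand 3 crosses under strand 5. Perm now: [2 4 1 5 3]

Answer: 2 4 1 5 3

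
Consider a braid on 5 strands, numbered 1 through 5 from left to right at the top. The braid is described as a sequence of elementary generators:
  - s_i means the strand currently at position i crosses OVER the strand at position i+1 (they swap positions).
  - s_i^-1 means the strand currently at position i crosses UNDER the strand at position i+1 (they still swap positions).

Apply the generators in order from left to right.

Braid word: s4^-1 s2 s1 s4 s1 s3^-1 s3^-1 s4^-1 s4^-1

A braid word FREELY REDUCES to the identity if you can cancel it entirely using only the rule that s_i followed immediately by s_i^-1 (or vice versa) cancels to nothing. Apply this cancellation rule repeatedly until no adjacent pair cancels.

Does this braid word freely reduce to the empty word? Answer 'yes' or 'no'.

Answer: no

Derivation:
Gen 1 (s4^-1): push. Stack: [s4^-1]
Gen 2 (s2): push. Stack: [s4^-1 s2]
Gen 3 (s1): push. Stack: [s4^-1 s2 s1]
Gen 4 (s4): push. Stack: [s4^-1 s2 s1 s4]
Gen 5 (s1): push. Stack: [s4^-1 s2 s1 s4 s1]
Gen 6 (s3^-1): push. Stack: [s4^-1 s2 s1 s4 s1 s3^-1]
Gen 7 (s3^-1): push. Stack: [s4^-1 s2 s1 s4 s1 s3^-1 s3^-1]
Gen 8 (s4^-1): push. Stack: [s4^-1 s2 s1 s4 s1 s3^-1 s3^-1 s4^-1]
Gen 9 (s4^-1): push. Stack: [s4^-1 s2 s1 s4 s1 s3^-1 s3^-1 s4^-1 s4^-1]
Reduced word: s4^-1 s2 s1 s4 s1 s3^-1 s3^-1 s4^-1 s4^-1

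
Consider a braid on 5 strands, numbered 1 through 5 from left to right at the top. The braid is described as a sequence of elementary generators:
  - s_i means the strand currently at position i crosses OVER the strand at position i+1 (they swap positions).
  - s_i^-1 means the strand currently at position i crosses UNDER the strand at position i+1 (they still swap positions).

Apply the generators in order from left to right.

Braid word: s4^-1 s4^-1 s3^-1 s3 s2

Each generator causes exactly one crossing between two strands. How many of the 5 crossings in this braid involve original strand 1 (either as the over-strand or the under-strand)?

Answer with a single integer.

Answer: 0

Derivation:
Gen 1: crossing 4x5. Involves strand 1? no. Count so far: 0
Gen 2: crossing 5x4. Involves strand 1? no. Count so far: 0
Gen 3: crossing 3x4. Involves strand 1? no. Count so far: 0
Gen 4: crossing 4x3. Involves strand 1? no. Count so far: 0
Gen 5: crossing 2x3. Involves strand 1? no. Count so far: 0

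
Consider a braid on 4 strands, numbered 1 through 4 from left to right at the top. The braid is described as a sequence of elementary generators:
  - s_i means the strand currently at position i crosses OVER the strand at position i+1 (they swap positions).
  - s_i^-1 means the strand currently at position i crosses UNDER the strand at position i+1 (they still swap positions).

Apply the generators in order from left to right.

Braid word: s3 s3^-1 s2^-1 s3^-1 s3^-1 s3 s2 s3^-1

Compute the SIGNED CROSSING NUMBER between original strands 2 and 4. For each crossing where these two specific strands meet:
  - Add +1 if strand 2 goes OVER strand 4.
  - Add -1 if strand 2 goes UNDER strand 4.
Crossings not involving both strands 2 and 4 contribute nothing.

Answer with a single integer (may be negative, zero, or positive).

Answer: 1

Derivation:
Gen 1: crossing 3x4. Both 2&4? no. Sum: 0
Gen 2: crossing 4x3. Both 2&4? no. Sum: 0
Gen 3: crossing 2x3. Both 2&4? no. Sum: 0
Gen 4: 2 under 4. Both 2&4? yes. Contrib: -1. Sum: -1
Gen 5: 4 under 2. Both 2&4? yes. Contrib: +1. Sum: 0
Gen 6: 2 over 4. Both 2&4? yes. Contrib: +1. Sum: 1
Gen 7: crossing 3x4. Both 2&4? no. Sum: 1
Gen 8: crossing 3x2. Both 2&4? no. Sum: 1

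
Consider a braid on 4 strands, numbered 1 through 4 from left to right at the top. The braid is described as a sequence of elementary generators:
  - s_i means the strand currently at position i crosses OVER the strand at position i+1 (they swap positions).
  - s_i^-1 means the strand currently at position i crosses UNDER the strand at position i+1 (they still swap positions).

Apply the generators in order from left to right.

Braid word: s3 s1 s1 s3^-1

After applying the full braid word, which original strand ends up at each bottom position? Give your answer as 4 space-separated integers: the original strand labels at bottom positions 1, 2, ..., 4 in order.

Answer: 1 2 3 4

Derivation:
Gen 1 (s3): strand 3 crosses over strand 4. Perm now: [1 2 4 3]
Gen 2 (s1): strand 1 crosses over strand 2. Perm now: [2 1 4 3]
Gen 3 (s1): strand 2 crosses over strand 1. Perm now: [1 2 4 3]
Gen 4 (s3^-1): strand 4 crosses under strand 3. Perm now: [1 2 3 4]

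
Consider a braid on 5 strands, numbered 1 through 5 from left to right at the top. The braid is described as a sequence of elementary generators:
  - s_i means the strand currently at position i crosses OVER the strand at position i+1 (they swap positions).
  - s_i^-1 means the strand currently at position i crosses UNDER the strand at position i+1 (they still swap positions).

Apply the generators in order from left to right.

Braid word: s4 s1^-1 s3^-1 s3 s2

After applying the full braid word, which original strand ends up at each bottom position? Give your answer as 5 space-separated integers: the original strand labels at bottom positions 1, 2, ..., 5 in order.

Gen 1 (s4): strand 4 crosses over strand 5. Perm now: [1 2 3 5 4]
Gen 2 (s1^-1): strand 1 crosses under strand 2. Perm now: [2 1 3 5 4]
Gen 3 (s3^-1): strand 3 crosses under strand 5. Perm now: [2 1 5 3 4]
Gen 4 (s3): strand 5 crosses over strand 3. Perm now: [2 1 3 5 4]
Gen 5 (s2): strand 1 crosses over strand 3. Perm now: [2 3 1 5 4]

Answer: 2 3 1 5 4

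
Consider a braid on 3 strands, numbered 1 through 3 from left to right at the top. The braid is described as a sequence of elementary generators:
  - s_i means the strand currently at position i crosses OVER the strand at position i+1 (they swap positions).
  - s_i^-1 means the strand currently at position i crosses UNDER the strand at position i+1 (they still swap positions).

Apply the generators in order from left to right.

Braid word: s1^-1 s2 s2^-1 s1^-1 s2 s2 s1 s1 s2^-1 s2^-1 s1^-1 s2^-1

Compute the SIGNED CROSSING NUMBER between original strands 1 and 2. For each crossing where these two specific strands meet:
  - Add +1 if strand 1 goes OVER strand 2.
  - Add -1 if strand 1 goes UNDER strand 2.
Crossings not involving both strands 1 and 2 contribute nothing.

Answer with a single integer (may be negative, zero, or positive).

Gen 1: 1 under 2. Both 1&2? yes. Contrib: -1. Sum: -1
Gen 2: crossing 1x3. Both 1&2? no. Sum: -1
Gen 3: crossing 3x1. Both 1&2? no. Sum: -1
Gen 4: 2 under 1. Both 1&2? yes. Contrib: +1. Sum: 0
Gen 5: crossing 2x3. Both 1&2? no. Sum: 0
Gen 6: crossing 3x2. Both 1&2? no. Sum: 0
Gen 7: 1 over 2. Both 1&2? yes. Contrib: +1. Sum: 1
Gen 8: 2 over 1. Both 1&2? yes. Contrib: -1. Sum: 0
Gen 9: crossing 2x3. Both 1&2? no. Sum: 0
Gen 10: crossing 3x2. Both 1&2? no. Sum: 0
Gen 11: 1 under 2. Both 1&2? yes. Contrib: -1. Sum: -1
Gen 12: crossing 1x3. Both 1&2? no. Sum: -1

Answer: -1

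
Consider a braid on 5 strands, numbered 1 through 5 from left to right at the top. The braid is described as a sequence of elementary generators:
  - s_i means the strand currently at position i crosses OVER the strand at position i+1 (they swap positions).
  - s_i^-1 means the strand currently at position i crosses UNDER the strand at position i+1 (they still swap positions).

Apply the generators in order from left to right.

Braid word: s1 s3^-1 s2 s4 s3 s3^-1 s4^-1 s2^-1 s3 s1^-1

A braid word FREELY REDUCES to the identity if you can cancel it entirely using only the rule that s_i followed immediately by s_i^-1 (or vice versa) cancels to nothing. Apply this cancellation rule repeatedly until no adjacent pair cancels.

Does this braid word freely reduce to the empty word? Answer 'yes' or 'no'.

Gen 1 (s1): push. Stack: [s1]
Gen 2 (s3^-1): push. Stack: [s1 s3^-1]
Gen 3 (s2): push. Stack: [s1 s3^-1 s2]
Gen 4 (s4): push. Stack: [s1 s3^-1 s2 s4]
Gen 5 (s3): push. Stack: [s1 s3^-1 s2 s4 s3]
Gen 6 (s3^-1): cancels prior s3. Stack: [s1 s3^-1 s2 s4]
Gen 7 (s4^-1): cancels prior s4. Stack: [s1 s3^-1 s2]
Gen 8 (s2^-1): cancels prior s2. Stack: [s1 s3^-1]
Gen 9 (s3): cancels prior s3^-1. Stack: [s1]
Gen 10 (s1^-1): cancels prior s1. Stack: []
Reduced word: (empty)

Answer: yes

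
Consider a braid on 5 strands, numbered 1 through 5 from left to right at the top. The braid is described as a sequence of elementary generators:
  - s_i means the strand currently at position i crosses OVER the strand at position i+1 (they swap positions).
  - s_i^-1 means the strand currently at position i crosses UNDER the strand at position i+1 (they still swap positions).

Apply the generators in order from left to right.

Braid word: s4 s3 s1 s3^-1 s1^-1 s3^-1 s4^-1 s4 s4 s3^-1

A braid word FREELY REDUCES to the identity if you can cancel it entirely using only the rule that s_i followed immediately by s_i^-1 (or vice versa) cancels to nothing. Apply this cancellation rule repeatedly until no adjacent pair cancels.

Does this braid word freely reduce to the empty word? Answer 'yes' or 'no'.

Gen 1 (s4): push. Stack: [s4]
Gen 2 (s3): push. Stack: [s4 s3]
Gen 3 (s1): push. Stack: [s4 s3 s1]
Gen 4 (s3^-1): push. Stack: [s4 s3 s1 s3^-1]
Gen 5 (s1^-1): push. Stack: [s4 s3 s1 s3^-1 s1^-1]
Gen 6 (s3^-1): push. Stack: [s4 s3 s1 s3^-1 s1^-1 s3^-1]
Gen 7 (s4^-1): push. Stack: [s4 s3 s1 s3^-1 s1^-1 s3^-1 s4^-1]
Gen 8 (s4): cancels prior s4^-1. Stack: [s4 s3 s1 s3^-1 s1^-1 s3^-1]
Gen 9 (s4): push. Stack: [s4 s3 s1 s3^-1 s1^-1 s3^-1 s4]
Gen 10 (s3^-1): push. Stack: [s4 s3 s1 s3^-1 s1^-1 s3^-1 s4 s3^-1]
Reduced word: s4 s3 s1 s3^-1 s1^-1 s3^-1 s4 s3^-1

Answer: no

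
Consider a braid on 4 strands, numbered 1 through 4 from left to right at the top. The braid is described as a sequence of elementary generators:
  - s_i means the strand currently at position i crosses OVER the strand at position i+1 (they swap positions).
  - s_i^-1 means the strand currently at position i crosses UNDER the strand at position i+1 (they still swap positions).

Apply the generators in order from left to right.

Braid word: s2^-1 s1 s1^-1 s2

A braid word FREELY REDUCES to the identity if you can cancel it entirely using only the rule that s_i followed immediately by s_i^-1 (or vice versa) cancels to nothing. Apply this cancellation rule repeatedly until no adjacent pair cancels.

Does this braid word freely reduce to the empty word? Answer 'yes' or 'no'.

Answer: yes

Derivation:
Gen 1 (s2^-1): push. Stack: [s2^-1]
Gen 2 (s1): push. Stack: [s2^-1 s1]
Gen 3 (s1^-1): cancels prior s1. Stack: [s2^-1]
Gen 4 (s2): cancels prior s2^-1. Stack: []
Reduced word: (empty)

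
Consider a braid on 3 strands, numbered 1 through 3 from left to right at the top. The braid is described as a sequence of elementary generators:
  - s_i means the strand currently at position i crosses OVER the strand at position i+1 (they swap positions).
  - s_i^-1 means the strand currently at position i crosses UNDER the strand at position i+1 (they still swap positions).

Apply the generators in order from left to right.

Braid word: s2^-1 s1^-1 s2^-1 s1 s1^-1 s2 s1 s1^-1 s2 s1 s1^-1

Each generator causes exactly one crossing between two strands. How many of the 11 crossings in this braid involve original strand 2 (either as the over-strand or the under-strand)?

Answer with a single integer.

Gen 1: crossing 2x3. Involves strand 2? yes. Count so far: 1
Gen 2: crossing 1x3. Involves strand 2? no. Count so far: 1
Gen 3: crossing 1x2. Involves strand 2? yes. Count so far: 2
Gen 4: crossing 3x2. Involves strand 2? yes. Count so far: 3
Gen 5: crossing 2x3. Involves strand 2? yes. Count so far: 4
Gen 6: crossing 2x1. Involves strand 2? yes. Count so far: 5
Gen 7: crossing 3x1. Involves strand 2? no. Count so far: 5
Gen 8: crossing 1x3. Involves strand 2? no. Count so far: 5
Gen 9: crossing 1x2. Involves strand 2? yes. Count so far: 6
Gen 10: crossing 3x2. Involves strand 2? yes. Count so far: 7
Gen 11: crossing 2x3. Involves strand 2? yes. Count so far: 8

Answer: 8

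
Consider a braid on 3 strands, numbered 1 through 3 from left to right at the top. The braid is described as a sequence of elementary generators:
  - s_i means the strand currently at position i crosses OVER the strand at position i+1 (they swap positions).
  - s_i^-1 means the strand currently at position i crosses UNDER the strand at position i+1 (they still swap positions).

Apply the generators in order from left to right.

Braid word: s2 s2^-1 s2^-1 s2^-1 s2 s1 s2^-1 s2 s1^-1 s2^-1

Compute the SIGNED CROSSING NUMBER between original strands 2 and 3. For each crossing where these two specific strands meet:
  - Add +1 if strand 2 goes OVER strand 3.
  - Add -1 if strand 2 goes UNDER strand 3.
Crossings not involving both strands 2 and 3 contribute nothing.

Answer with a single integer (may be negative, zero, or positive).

Answer: 4

Derivation:
Gen 1: 2 over 3. Both 2&3? yes. Contrib: +1. Sum: 1
Gen 2: 3 under 2. Both 2&3? yes. Contrib: +1. Sum: 2
Gen 3: 2 under 3. Both 2&3? yes. Contrib: -1. Sum: 1
Gen 4: 3 under 2. Both 2&3? yes. Contrib: +1. Sum: 2
Gen 5: 2 over 3. Both 2&3? yes. Contrib: +1. Sum: 3
Gen 6: crossing 1x3. Both 2&3? no. Sum: 3
Gen 7: crossing 1x2. Both 2&3? no. Sum: 3
Gen 8: crossing 2x1. Both 2&3? no. Sum: 3
Gen 9: crossing 3x1. Both 2&3? no. Sum: 3
Gen 10: 3 under 2. Both 2&3? yes. Contrib: +1. Sum: 4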